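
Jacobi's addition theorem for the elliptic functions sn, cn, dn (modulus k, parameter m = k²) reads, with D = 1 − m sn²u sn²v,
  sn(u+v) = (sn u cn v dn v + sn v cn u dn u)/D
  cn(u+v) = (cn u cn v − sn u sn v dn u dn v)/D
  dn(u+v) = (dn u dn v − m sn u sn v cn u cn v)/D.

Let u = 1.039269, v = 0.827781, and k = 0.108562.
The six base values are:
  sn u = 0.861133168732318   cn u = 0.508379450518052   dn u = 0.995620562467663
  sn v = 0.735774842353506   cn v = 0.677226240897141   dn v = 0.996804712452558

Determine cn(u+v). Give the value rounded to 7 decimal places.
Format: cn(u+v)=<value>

m = k² = 0.011785707844
D = 1 − m·sn²u·sn²v = 0.9952686380290351
cn(u+v) = (cn u·cn v − sn u·sn v·dn u·dn v)/D = -0.2845217368377739/0.9952686380290351 = -0.285874311684554

cn(u+v)=-0.2858743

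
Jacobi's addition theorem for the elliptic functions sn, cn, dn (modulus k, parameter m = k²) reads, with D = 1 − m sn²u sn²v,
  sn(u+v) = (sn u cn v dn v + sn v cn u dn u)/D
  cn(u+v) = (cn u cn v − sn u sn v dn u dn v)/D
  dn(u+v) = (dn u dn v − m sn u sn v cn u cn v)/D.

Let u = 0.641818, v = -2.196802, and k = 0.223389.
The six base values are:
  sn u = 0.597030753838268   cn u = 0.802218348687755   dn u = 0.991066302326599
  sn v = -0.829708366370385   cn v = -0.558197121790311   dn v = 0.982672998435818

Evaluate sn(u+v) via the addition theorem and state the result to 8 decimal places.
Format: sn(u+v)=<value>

sn(u+v)=-0.99938511

m = k² = 0.049902645321
D = 1 − m·sn²u·sn²v = 0.9877547427789892
sn(u+v) = (sn u·cn v·dn v + sn v·cn u·dn u)/D = -0.9871473785640689/0.9877547427789892 = -0.9993851062529839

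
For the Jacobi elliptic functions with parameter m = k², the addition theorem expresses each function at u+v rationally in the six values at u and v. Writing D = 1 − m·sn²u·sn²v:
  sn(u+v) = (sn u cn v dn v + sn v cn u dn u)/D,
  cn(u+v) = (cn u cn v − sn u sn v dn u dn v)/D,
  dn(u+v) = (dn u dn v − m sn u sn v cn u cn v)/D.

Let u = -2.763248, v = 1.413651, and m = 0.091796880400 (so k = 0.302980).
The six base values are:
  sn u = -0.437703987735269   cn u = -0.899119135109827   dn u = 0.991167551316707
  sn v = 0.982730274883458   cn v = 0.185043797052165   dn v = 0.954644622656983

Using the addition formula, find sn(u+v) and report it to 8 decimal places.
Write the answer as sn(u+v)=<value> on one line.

sn(u+v)=-0.96957614

m = k² = 0.0917968804
D = 1 − m·sn²u·sn²v = 0.9830153109573186
sn(u+v) = (sn u·cn v·dn v + sn v·cn u·dn u)/D = -0.9531081933249476/0.9830153109573186 = -0.9695761426103876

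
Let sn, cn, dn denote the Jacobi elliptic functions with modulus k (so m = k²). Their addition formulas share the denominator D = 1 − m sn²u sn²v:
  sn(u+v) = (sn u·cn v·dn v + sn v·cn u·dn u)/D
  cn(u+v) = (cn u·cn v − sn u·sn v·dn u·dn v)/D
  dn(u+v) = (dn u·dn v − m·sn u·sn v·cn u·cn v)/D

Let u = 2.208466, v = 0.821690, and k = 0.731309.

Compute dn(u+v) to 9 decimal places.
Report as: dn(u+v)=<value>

sn u = 0.9752741836397171, cn u = -0.2209983410025588, dn u = 0.7009333412896285
sn v = 0.7024865359075815, cn v = 0.7116970330615172, dn v = 0.8579490842767122
m = k² = 0.534812853481
D = 1 − m·sn²u·sn²v = 0.7489667189380853
dn(u+v) = (dn u·dn v − m·sn u·sn v·cn u·cn v)/D = 0.6589953994448211/0.7489667189380853 = 0.8798727403791331

dn(u+v)=0.879872740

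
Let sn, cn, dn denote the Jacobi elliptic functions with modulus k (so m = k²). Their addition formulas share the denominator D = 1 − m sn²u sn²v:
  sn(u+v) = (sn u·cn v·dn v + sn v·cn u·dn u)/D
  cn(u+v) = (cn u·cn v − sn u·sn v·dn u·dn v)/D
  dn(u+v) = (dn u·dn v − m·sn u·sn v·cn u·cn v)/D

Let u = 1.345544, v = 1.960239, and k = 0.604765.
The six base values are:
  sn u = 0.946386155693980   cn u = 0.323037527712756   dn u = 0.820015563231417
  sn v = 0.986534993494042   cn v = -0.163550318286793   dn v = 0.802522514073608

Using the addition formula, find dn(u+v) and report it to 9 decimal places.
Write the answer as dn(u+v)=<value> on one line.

dn(u+v)=0.992563207

m = k² = 0.365740705225
D = 1 − m·sn²u·sn²v = 0.6811877174953051
dn(u+v) = (dn u·dn v − m·sn u·sn v·cn u·cn v)/D = 0.6761218656546349/0.6811877174953051 = 0.9925632073060607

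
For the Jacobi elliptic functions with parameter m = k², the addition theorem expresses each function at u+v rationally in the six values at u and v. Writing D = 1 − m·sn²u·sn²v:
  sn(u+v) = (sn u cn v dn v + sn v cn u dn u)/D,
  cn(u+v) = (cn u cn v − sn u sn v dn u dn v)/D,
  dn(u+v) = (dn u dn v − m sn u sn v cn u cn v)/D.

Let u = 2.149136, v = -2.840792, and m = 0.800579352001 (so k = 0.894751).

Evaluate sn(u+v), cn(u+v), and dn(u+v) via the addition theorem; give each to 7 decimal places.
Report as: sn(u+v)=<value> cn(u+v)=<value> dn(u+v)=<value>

sn(u+v)=-0.6067983 cn(u+v)=0.7948559 dn(u+v)=0.8397758

sn u = 0.9988033261809992, cn u = 0.04890721429168202, dn u = 0.4487043193996607
sn v = -0.9632959922374323, cn v = -0.2684414858759739, dn v = 0.5070612010963476
m = k² = 0.800579352001
D = 1 − m·sn²u·sn²v = 0.25888798930522
sn(u+v) = (sn u·cn v·dn v + sn v·cn u·dn u)/D = -0.1570927888039015/0.25888798930522 = -0.6067982884238579
cn(u+v) = (cn u·cn v − sn u·sn v·dn u·dn v)/D = 0.2057786352183153/0.25888798930522 = 0.7948558593643734
dn(u+v) = (dn u·dn v − m·sn u·sn v·cn u·cn v)/D = 0.2174078614927991/0.25888798930522 = 0.839775773593277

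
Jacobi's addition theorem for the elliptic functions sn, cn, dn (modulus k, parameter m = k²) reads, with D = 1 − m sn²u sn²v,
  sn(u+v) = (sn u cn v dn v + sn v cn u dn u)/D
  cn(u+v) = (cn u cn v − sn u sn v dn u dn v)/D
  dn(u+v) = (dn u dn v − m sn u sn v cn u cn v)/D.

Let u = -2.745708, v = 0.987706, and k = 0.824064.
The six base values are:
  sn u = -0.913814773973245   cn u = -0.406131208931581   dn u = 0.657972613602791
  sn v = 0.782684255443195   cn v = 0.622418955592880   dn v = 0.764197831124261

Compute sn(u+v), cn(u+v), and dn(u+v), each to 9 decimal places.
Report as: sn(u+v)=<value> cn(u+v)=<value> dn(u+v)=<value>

sn(u+v)=-0.986506286 cn(u+v)=0.163723386 dn(u+v)=0.582341428

m = k² = 0.679081476096
D = 1 − m·sn²u·sn²v = 0.652614705847319
sn(u+v) = (sn u·cn v·dn v + sn v·cn u·dn u)/D = -0.6438085098702283/0.652614705847319 = -0.9865062863306807
cn(u+v) = (cn u·cn v − sn u·sn v·dn u·dn v)/D = 0.1068482892088542/0.652614705847319 = 0.1637233857152027
dn(u+v) = (dn u·dn v − m·sn u·sn v·cn u·cn v)/D = 0.3800445796065665/0.652614705847319 = 0.5823414278002478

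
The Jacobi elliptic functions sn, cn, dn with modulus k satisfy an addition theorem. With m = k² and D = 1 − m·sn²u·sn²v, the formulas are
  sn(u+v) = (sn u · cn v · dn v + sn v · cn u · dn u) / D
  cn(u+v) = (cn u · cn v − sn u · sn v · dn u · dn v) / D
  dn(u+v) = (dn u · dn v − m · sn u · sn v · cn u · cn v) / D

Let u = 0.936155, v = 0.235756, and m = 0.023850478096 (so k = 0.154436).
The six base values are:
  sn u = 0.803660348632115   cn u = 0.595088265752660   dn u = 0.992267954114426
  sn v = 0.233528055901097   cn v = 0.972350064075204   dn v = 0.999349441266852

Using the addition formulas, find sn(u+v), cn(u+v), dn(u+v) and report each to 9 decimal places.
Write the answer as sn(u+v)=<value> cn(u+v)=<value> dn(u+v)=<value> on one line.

sn(u+v)=0.919598640 cn(u+v)=0.392859187 dn(u+v)=0.989863912

m = k² = 0.023850478096
D = 1 − m·sn²u·sn²v = 0.9991599206687277
sn(u+v) = (sn u·cn v·dn v + sn v·cn u·dn u)/D = 0.9188261042723821/0.9991599206687277 = 0.919598640082982
cn(u+v) = (cn u·cn v − sn u·sn v·dn u·dn v)/D = 0.3925291545584554/0.9991599206687277 = 0.3928591874419258
dn(u+v) = (dn u·dn v − m·sn u·sn v·cn u·cn v)/D = 0.9890323482153474/0.9991599206687277 = 0.9898639124289513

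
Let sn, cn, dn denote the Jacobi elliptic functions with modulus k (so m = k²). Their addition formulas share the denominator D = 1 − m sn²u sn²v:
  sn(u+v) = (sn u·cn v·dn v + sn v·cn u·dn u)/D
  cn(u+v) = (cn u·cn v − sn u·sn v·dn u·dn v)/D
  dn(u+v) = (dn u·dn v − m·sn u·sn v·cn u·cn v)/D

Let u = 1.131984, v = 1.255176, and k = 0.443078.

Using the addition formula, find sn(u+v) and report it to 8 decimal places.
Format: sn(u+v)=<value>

sn u = 0.8890880781114873, cn u = 0.4577361569288817, dn u = 0.9191381431828042
sn v = 0.9349110496923919, cn v = 0.3548821341841119, dn v = 0.9101683636242946
m = k² = 0.196318114084
D = 1 − m·sn²u·sn²v = 0.8643591407074321
sn(u+v) = (sn u·cn v·dn v + sn v·cn u·dn u)/D = 0.6805160227000954/0.8643591407074321 = 0.7873070239566496

sn(u+v)=0.78730702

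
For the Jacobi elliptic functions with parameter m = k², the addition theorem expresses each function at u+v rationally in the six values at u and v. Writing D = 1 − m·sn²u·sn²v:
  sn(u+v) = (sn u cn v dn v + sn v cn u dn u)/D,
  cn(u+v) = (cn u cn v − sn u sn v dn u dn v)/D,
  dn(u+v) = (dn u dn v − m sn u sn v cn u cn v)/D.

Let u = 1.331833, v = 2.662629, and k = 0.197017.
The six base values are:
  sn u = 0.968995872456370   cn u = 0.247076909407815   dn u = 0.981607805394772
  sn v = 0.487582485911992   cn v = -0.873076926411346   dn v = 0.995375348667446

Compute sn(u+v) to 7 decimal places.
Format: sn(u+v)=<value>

m = k² = 0.038815698289
D = 1 − m·sn²u·sn²v = 0.9913354212703036
sn(u+v) = (sn u·cn v·dn v + sn v·cn u·dn u)/D = -0.7238407871482787/0.9913354212703036 = -0.7301673798972546

sn(u+v)=-0.7301674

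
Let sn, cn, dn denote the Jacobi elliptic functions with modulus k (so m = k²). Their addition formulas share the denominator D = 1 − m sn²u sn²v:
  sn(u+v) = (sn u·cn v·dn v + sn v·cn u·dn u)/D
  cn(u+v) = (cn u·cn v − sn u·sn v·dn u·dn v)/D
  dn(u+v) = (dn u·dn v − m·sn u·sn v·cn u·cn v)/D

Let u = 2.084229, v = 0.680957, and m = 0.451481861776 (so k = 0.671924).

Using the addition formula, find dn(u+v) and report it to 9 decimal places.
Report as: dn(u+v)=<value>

sn u = 0.9799741654515507, cn u = -0.1991246721216049, dn u = 0.7526085840301468
sn v = 0.612681932457295, cn v = 0.7903295829211979, dn v = 0.9113304133648522
m = k² = 0.451481861776
D = 1 − m·sn²u·sn²v = 0.8372429881494892
dn(u+v) = (dn u·dn v − m·sn u·sn v·cn u·cn v)/D = 0.7285353344627903/0.8372429881494892 = 0.8701599712086341

dn(u+v)=0.870159971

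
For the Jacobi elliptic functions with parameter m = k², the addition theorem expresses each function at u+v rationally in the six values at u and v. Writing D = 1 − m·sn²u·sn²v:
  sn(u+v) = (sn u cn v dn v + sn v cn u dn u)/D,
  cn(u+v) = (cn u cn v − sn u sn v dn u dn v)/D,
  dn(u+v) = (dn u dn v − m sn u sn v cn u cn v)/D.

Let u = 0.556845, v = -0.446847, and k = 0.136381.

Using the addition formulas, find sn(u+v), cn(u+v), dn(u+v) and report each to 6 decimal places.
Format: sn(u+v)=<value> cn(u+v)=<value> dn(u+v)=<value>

sn(u+v)=0.109772 cn(u+v)=0.993957 dn(u+v)=0.999888

sn u = 0.5280834642529337, cn u = 0.8491924721655394, dn u = 0.9974031483019024
sn v = -0.43188463170592, cn v = 0.9019288580016951, dn v = 0.9982638373355845
m = k² = 0.018599777161
D = 1 − m·sn²u·sn²v = 0.9990325057800311
sn(u+v) = (sn u·cn v·dn v + sn v·cn u·dn u)/D = 0.1096660180011333/0.9990325057800311 = 0.1097722219914231
cn(u+v) = (cn u·cn v − sn u·sn v·dn u·dn v)/D = 0.9929951218917961/0.9990325057800311 = 0.9939567693210131
dn(u+v) = (dn u·dn v − m·sn u·sn v·cn u·cn v)/D = 0.9989205448206342/0.9990325057800311 = 0.9998879306141201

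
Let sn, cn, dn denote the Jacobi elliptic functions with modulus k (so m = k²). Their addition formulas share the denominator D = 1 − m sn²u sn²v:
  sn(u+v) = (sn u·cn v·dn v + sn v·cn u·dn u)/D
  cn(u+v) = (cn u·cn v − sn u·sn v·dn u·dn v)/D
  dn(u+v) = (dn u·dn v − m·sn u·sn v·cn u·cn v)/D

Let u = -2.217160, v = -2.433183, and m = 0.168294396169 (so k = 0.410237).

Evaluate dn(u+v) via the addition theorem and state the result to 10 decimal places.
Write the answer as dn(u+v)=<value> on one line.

dn(u+v)=0.9179380141

sn u = -0.8641706721766789, cn u = -0.5031988169200191, dn u = 0.9350504092806096
sn v = -0.7444383746678953, cn v = -0.6676911758603841, dn v = 0.9522253840833185
m = k² = 0.168294396169
D = 1 − m·sn²u·sn²v = 0.9303491843908225
dn(u+v) = (dn u·dn v − m·sn u·sn v·cn u·cn v)/D = 0.8540028827297922/0.9303491843908225 = 0.9179380140898166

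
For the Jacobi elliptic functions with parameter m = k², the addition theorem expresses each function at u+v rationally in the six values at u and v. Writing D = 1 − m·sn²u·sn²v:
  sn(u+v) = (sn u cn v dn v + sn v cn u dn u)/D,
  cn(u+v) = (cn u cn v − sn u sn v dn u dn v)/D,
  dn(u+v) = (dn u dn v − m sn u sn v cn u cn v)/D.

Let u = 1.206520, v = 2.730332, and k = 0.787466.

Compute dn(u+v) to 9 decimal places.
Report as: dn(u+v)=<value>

sn u = 0.8778365648526727, cn u = 0.4789602962748158, dn u = 0.7225999566471658
sn v = 0.8802275224745506, cn v = -0.4745519030393984, dn v = 0.7207940915923402
m = k² = 0.620102701156
D = 1 − m·sn²u·sn²v = 0.6297621255263325
dn(u+v) = (dn u·dn v − m·sn u·sn v·cn u·cn v)/D = 0.6297526970206941/0.6297621255263325 = 0.9999850284651041

dn(u+v)=0.999985028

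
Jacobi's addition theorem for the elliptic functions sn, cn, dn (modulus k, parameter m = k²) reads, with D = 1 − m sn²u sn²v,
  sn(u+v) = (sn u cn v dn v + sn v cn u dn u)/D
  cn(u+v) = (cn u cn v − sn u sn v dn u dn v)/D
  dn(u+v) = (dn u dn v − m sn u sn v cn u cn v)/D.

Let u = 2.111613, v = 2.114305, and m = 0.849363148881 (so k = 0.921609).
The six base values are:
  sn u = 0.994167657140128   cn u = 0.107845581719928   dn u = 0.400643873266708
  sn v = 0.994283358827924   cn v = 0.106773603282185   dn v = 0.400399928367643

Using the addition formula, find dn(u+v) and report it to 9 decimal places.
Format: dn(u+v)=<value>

m = k² = 0.849363148881
D = 1 − m·sn²u·sn²v = 0.1700861420059077
dn(u+v) = (dn u·dn v − m·sn u·sn v·cn u·cn v)/D = 0.1507499377651542/0.1700861420059077 = 0.8863152281972398

dn(u+v)=0.886315228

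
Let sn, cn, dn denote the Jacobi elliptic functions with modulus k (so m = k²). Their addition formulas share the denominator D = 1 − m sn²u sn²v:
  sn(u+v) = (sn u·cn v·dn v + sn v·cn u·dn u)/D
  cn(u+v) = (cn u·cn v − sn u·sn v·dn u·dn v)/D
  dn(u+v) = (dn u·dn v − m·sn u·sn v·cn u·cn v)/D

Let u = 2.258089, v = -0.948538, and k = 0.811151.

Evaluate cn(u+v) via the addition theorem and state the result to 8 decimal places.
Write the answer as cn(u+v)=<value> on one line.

cn(u+v)=0.42272309

sn u = 0.9900060437546106, cn u = -0.1410249386787457, dn u = 0.5959192091540393
sn v = -0.7651225593352055, cn v = 0.6438846707263227, dn v = 0.7841036226618447
m = k² = 0.657965944801
D = 1 − m·sn²u·sn²v = 0.622478993758847
cn(u+v) = (cn u·cn v − sn u·sn v·dn u·dn v)/D = 0.2631362459645941/0.622478993758847 = 0.4227230936350843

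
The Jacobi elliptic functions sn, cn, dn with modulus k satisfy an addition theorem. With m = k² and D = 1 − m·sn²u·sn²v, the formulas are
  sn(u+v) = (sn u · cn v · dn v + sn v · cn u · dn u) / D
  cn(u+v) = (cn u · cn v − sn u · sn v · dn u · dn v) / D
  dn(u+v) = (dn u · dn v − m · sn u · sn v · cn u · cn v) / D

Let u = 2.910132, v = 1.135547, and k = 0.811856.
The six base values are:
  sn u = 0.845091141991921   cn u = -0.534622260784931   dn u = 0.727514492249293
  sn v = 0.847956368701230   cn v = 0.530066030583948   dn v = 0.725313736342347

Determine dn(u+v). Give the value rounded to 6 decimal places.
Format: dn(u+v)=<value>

dn(u+v)=0.999982

m = k² = 0.659110164736
D = 1 − m·sn²u·sn²v = 0.6615362816990514
dn(u+v) = (dn u·dn v − m·sn u·sn v·cn u·cn v)/D = 0.661524313303567/0.6615362816990514 = 0.9999819081797696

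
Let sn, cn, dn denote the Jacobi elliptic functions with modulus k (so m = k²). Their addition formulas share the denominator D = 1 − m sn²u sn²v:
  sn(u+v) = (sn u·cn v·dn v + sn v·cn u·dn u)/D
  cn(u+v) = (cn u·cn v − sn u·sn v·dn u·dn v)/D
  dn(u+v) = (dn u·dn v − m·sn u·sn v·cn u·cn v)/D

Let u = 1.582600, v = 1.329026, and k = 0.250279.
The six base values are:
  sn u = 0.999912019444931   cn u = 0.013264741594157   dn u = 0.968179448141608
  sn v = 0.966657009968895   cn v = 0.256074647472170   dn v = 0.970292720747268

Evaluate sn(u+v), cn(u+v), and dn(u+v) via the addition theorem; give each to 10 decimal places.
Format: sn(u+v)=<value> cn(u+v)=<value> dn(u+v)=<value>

sn(u+v)=0.2770748452 cn(u+v)=-0.9608483388 dn(u+v)=0.9975926675

m = k² = 0.062639577841
D = 1 − m·sn²u·sn²v = 0.9414782628441092
sn(u+v) = (sn u·cn v·dn v + sn v·cn u·dn u)/D = 0.2608599439522567/0.9414782628441092 = 0.2770748452165274
cn(u+v) = (cn u·cn v − sn u·sn v·dn u·dn v)/D = -0.9046178248570979/0.9414782628441092 = -0.9608483387862194
dn(u+v) = (dn u·dn v − m·sn u·sn v·cn u·cn v)/D = 0.9392118115899766/0.9414782628441092 = 0.9975926674639456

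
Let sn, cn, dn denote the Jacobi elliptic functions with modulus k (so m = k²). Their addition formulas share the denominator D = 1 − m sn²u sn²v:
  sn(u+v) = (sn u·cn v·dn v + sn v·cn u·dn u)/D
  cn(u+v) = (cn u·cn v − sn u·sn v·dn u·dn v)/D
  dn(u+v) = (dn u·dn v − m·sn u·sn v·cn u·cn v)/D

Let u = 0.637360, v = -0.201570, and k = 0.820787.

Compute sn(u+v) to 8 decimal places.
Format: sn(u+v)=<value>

sn(u+v)=0.41404390

sn u = 0.5735313782722218, cn u = 0.8191835924487048, dn u = 0.8822681952939666
sn v = -0.1993152232196086, cn v = 0.9799354273588223, dn v = 0.986527527939293
m = k² = 0.673691299369
D = 1 − m·sn²u·sn²v = 0.9911964822126718
sn(u+v) = (sn u·cn v·dn v + sn v·cn u·dn u)/D = 0.4103988568278442/0.9911964822126718 = 0.4140438996632645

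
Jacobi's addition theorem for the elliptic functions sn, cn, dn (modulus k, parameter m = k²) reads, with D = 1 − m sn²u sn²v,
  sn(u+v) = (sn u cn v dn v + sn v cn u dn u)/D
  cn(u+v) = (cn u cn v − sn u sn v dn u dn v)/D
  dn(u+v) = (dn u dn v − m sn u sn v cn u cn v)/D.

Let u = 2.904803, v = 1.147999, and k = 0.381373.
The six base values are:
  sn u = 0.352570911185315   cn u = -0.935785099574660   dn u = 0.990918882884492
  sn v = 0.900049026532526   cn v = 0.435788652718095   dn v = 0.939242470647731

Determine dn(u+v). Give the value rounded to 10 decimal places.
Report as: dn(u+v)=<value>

m = k² = 0.145445365129
D = 1 − m·sn²u·sn²v = 0.9853537927477922
dn(u+v) = (dn u·dn v − m·sn u·sn v·cn u·cn v)/D = 0.9495350479851625/0.9853537927477922 = 0.9636488487421921

dn(u+v)=0.9636488487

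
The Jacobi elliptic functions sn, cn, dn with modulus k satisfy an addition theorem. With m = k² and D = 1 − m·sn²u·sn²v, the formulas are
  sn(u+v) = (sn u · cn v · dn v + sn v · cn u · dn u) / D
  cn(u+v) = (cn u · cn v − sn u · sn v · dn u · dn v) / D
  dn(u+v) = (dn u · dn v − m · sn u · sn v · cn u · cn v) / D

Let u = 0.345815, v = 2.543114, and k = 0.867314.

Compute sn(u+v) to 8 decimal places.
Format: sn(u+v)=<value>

sn(u+v)=0.92624354

sn u = 0.334215999041157, cn u = 0.9424965071473323, dn u = 0.9570659634843725
sn v = 0.9812563988126238, cn v = -0.1927067196266933, dn v = 0.5250726435491171
m = k² = 0.752233574596
D = 1 − m·sn²u·sn²v = 0.919095591161415
sn(u+v) = (sn u·cn v·dn v + sn v·cn u·dn u)/D = 0.8513063574409031/0.919095591161415 = 0.9262435437919465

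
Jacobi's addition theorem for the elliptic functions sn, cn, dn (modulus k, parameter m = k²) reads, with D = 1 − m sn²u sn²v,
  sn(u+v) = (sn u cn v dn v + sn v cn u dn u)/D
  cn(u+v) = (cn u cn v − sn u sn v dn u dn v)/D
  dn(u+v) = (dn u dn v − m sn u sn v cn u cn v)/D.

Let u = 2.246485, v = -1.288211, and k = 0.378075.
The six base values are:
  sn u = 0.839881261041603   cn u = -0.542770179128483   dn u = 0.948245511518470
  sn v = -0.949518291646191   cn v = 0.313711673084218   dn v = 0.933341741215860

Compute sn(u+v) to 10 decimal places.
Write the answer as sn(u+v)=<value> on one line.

m = k² = 0.142940705625
D = 1 − m·sn²u·sn²v = 0.909092780234779
sn(u+v) = (sn u·cn v·dn v + sn v·cn u·dn u)/D = 0.7346148920116957/0.909092780234779 = 0.8080747179864048

sn(u+v)=0.8080747180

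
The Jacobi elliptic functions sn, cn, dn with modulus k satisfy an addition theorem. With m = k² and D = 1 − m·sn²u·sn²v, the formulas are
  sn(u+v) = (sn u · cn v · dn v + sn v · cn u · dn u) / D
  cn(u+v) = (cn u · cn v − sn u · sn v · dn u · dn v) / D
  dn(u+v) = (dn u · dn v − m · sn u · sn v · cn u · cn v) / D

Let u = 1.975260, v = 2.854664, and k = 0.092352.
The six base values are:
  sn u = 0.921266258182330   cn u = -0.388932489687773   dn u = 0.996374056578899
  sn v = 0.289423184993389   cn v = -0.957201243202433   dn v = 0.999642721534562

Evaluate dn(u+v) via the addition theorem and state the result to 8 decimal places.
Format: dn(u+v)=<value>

m = k² = 0.008528891904
D = 1 − m·sn²u·sn²v = 0.9993936413498253
dn(u+v) = (dn u·dn v − m·sn u·sn v·cn u·cn v)/D = 0.9951714534918502/0.9993936413498253 = 0.9957752504285775

dn(u+v)=0.99577525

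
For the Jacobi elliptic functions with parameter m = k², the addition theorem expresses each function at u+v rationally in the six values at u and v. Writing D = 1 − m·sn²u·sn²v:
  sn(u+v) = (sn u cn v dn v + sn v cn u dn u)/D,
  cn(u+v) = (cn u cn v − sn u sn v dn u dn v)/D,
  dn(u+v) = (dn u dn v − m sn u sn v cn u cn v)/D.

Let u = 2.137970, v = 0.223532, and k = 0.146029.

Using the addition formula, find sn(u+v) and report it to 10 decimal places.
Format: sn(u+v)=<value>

sn(u+v)=0.7141849755

sn u = 0.8508026527345191, cn u = -0.5254853433730624, dn u = 0.9922519640094303
sn v = 0.2216368029427607, cn v = 0.9751292876236012, dn v = 0.9994761031849272
m = k² = 0.021324468841
D = 1 − m·sn²u·sn²v = 0.9992417373803881
sn(u+v) = (sn u·cn v·dn v + sn v·cn u·dn u)/D = 0.7136434357300804/0.9992417373803881 = 0.7141849755004908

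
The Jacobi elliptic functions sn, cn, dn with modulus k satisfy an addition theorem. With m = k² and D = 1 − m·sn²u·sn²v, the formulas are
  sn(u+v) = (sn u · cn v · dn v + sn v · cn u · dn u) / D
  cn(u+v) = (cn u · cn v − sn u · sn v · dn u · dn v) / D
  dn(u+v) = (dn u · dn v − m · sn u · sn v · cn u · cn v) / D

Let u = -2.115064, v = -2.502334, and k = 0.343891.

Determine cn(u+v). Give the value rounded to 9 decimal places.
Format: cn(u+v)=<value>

cn(u+v)=-0.227762960

sn u = -0.8931720056833748, cn u = -0.4497152079522522, dn u = 0.9516598837916951
sn v = -0.6681833205254772, cn v = -0.7439966734949474, dn v = 0.9732420699127675
m = k² = 0.118261019881
D = 1 − m·sn²u·sn²v = 0.9578785719986163
cn(u+v) = (cn u·cn v − sn u·sn v·dn u·dn v)/D = -0.2181692589314737/0.9578785719986163 = -0.2277629600548042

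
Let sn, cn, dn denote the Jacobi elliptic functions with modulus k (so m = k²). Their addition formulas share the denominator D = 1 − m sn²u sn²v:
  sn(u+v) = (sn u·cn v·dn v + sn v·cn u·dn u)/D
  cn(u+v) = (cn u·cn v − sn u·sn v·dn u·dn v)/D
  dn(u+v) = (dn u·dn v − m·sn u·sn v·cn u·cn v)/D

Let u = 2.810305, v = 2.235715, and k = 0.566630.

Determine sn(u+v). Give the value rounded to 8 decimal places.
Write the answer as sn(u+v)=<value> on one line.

sn(u+v)=-0.99396757

sn u = 0.5887642067917745, cn u = -0.8083048365566376, dn u = 0.9427106619171824
sn v = 0.910920739614609, cn v = -0.4125813933516316, dn v = 0.8564951819382116
m = k² = 0.3210695569
D = 1 − m·sn²u·sn²v = 0.9076486797822005
sn(u+v) = (sn u·cn v·dn v + sn v·cn u·dn u)/D = -0.9021733544143326/0.9076486797822005 = -0.9939675719363337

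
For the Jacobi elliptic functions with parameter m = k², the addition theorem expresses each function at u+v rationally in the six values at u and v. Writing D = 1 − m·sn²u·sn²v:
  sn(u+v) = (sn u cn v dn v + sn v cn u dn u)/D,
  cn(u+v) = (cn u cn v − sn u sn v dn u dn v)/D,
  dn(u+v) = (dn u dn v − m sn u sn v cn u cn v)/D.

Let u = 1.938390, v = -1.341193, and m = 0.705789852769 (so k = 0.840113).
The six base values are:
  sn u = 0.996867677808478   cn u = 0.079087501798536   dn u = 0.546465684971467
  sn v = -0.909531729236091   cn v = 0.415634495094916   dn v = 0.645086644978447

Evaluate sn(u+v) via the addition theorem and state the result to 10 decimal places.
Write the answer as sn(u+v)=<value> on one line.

sn(u+v)=0.5430629848

m = k² = 0.705789852769
D = 1 − m·sn²u·sn²v = 0.4197887464338299
sn(u+v) = (sn u·cn v·dn v + sn v·cn u·dn u)/D = 0.2279717296239249/0.4197887464338299 = 0.5430629848002831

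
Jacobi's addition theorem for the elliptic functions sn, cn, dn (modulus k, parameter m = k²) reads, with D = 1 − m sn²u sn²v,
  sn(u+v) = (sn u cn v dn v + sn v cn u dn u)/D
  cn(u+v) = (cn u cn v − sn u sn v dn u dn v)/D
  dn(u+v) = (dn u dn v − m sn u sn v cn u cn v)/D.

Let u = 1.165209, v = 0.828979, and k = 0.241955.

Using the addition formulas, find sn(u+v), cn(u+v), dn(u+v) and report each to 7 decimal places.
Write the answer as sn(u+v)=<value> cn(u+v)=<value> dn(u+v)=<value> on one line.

sn(u+v)=0.9255442 cn(u+v)=-0.3786395 dn(u+v)=0.9746029

sn u = 0.9141733316995006, cn u = 0.4053234752755322, dn u = 0.9752310039201088
sn v = 0.7339646365618409, cn v = 0.6791876856043878, dn v = 0.9841052106816244
m = k² = 0.058542222025
D = 1 − m·sn²u·sn²v = 0.9736441777897071
sn(u+v) = (sn u·cn v·dn v + sn v·cn u·dn u)/D = 0.9011507617641119/0.9736441777897071 = 0.9255442412338312
cn(u+v) = (cn u·cn v − sn u·sn v·dn u·dn v)/D = -0.3686601273744635/0.9736441777897071 = -0.3786394822504538
dn(u+v) = (dn u·dn v − m·sn u·sn v·cn u·cn v)/D = 0.9489164583395139/0.9736441777897071 = 0.9746029196145061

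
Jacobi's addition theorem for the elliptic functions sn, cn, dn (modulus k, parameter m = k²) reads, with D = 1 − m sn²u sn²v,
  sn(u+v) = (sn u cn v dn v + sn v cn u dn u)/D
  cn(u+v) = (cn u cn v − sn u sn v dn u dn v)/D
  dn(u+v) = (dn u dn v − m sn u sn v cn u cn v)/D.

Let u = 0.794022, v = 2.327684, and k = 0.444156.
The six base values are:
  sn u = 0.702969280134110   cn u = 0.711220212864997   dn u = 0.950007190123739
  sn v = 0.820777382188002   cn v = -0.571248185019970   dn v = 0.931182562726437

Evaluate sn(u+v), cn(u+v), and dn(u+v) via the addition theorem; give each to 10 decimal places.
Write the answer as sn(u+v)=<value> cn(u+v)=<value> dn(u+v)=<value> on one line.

m = k² = 0.197274552336
D = 1 − m·sn²u·sn²v = 0.9343258409410085
sn(u+v) = (sn u·cn v·dn v + sn v·cn u·dn u)/D = 0.1806350762612977/0.9343258409410085 = 0.1933319922730283
cn(u+v) = (cn u·cn v − sn u·sn v·dn u·dn v)/D = -0.9166982853012205/0.9343258409410085 = -0.9811333960087903
dn(u+v) = (dn u·dn v − m·sn u·sn v·cn u·cn v)/D = 0.930874803403038/0.9343258409410085 = 0.9963063875719259

sn(u+v)=0.1933319923 cn(u+v)=-0.9811333960 dn(u+v)=0.9963063876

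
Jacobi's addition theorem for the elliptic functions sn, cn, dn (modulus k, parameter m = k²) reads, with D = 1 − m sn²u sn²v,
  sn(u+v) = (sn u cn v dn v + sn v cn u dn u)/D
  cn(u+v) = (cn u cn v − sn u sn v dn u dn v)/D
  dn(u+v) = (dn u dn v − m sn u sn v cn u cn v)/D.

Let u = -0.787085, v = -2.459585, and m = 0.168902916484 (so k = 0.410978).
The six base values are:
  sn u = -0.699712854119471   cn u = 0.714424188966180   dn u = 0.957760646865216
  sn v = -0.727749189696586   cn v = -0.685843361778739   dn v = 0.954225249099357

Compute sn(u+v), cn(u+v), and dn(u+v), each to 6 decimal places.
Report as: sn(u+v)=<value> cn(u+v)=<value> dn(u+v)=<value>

sn(u+v)=-0.041868 cn(u+v)=-0.999123 dn(u+v)=0.999852

m = k² = 0.168902916484
D = 1 − m·sn²u·sn²v = 0.9562034083300109
sn(u+v) = (sn u·cn v·dn v + sn v·cn u·dn u)/D = -0.04003405694904256/0.9562034083300109 = -0.04186772040371744
cn(u+v) = (cn u·cn v − sn u·sn v·dn u·dn v)/D = -0.9553649733929596/0.9562034083300109 = -0.9991231625721606
dn(u+v) = (dn u·dn v − m·sn u·sn v·cn u·cn v)/D = 0.9560618458312241/0.9562034083300109 = 0.9998519535722696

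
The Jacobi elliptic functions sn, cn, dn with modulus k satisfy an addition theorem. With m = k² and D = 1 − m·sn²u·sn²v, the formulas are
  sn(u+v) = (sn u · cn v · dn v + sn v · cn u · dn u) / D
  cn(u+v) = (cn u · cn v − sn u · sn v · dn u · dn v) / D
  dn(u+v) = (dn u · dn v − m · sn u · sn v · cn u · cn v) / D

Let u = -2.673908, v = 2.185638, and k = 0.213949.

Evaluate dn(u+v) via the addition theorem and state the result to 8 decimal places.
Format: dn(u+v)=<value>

dn(u+v)=0.99496699

sn u = -0.4826349469398969, cn u = -0.8758216188199073, dn u = 0.9946544748523962
sn v = 0.8342327492349742, cn v = -0.5514124772834367, dn v = 0.9839429480510883
m = k² = 0.045774174601
D = 1 − m·sn²u·sn²v = 0.9925795110576026
dn(u+v) = (dn u·dn v − m·sn u·sn v·cn u·cn v)/D = 0.9875838457912315/0.9925795110576026 = 0.9949669873186802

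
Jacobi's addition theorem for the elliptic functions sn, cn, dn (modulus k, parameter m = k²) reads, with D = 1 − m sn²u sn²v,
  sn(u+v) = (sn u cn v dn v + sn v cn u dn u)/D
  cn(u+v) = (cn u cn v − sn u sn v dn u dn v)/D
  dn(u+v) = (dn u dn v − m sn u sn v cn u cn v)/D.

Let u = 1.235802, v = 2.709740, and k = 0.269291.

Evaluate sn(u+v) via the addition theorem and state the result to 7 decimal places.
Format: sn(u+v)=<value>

sn u = 0.9387628241916612, cn u = 0.3445640142494515, dn u = 0.9675184587535769
sn v = 0.4705294519206765, cn v = -0.8823842897939808, dn v = 0.991939888034946
m = k² = 0.072517642681
D = 1 − m·sn²u·sn²v = 0.9858508917664689
sn(u+v) = (sn u·cn v·dn v + sn v·cn u·dn u)/D = -0.6648116124927668/0.9858508917664689 = -0.6743531075998146

sn(u+v)=-0.6743531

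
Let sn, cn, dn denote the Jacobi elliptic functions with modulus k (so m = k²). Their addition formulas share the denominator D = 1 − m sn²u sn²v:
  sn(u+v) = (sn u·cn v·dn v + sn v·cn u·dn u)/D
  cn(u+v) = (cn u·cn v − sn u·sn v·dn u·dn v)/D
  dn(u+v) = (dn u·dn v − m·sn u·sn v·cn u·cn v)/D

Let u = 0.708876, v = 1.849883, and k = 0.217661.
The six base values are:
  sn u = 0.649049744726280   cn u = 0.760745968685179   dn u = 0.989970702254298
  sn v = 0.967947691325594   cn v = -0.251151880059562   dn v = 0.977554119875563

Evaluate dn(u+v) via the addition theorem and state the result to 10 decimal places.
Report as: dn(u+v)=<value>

dn(u+v)=0.9919859858

m = k² = 0.047376310921
D = 1 − m·sn²u·sn²v = 0.9813008879612019
dn(u+v) = (dn u·dn v − m·sn u·sn v·cn u·cn v)/D = 0.9734367287295829/0.9813008879612019 = 0.9919859858193362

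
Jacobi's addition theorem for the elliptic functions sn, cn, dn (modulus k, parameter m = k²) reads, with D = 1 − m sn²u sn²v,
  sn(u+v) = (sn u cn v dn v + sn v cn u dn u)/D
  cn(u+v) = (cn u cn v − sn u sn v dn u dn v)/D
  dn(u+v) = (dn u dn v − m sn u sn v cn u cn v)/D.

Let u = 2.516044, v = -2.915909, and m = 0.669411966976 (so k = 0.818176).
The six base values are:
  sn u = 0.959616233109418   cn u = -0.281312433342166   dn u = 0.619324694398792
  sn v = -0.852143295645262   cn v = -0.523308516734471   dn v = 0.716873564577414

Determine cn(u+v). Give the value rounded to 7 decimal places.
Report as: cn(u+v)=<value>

m = k² = 0.669411966976
D = 1 − m·sn²u·sn²v = 0.5523754402896306
cn(u+v) = (cn u·cn v − sn u·sn v·dn u·dn v)/D = 0.510267153870658/0.5523754402896306 = 0.9237687207872716

cn(u+v)=0.9237687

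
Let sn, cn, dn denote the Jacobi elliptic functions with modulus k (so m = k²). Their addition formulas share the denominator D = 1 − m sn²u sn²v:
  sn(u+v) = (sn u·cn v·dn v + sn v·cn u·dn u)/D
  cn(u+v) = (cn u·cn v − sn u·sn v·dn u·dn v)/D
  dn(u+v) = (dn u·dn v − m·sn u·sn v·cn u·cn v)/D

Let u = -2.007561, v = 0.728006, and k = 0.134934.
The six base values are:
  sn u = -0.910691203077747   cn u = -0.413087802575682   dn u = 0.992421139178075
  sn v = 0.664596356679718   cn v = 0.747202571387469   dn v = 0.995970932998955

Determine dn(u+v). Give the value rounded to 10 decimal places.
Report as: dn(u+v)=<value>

m = k² = 0.018207184356
D = 1 − m·sn²u·sn²v = 0.9933303816261226
dn(u+v) = (dn u·dn v − m·sn u·sn v·cn u·cn v)/D = 0.9850212477855851/0.9933303816261226 = 0.991635075304014

dn(u+v)=0.9916350753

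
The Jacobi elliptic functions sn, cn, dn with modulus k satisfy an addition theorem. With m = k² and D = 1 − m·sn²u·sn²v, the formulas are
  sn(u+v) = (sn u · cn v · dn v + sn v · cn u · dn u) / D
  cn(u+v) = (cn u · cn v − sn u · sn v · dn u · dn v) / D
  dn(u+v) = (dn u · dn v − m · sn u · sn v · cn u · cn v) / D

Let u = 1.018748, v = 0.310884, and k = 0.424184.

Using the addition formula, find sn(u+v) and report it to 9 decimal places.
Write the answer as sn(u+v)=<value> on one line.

sn(u+v)=0.958051526

sn u = 0.8377045855682232, cn u = 0.5461236373917278, dn u = 0.9347367852144243
sn v = 0.3050594998263502, cn v = 0.9523332933199894, dn v = 0.9915922994464379
m = k² = 0.179932065856
D = 1 − m·sn²u·sn²v = 0.9882494157817377
sn(u+v) = (sn u·cn v·dn v + sn v·cn u·dn u)/D = 0.9467938609720205/0.9882494157817377 = 0.9580515261150703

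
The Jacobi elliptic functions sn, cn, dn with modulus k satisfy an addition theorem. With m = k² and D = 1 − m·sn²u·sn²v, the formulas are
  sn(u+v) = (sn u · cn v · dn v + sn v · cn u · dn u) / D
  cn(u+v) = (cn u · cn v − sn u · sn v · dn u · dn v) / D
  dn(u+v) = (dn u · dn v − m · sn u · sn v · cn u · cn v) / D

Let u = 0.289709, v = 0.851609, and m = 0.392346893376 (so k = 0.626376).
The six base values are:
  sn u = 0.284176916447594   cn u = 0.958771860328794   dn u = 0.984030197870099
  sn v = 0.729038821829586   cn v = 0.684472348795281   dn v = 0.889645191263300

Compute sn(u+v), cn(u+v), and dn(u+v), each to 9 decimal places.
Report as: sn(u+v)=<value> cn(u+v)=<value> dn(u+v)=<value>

m = k² = 0.392346893376
D = 1 − m·sn²u·sn²v = 0.9831597271398573
sn(u+v) = (sn u·cn v·dn v + sn v·cn u·dn u)/D = 0.8608652953272404/0.9831597271398573 = 0.875610820463133
cn(u+v) = (cn u·cn v − sn u·sn v·dn u·dn v)/D = 0.4748831354879449/0.9831597271398573 = 0.4830172782498356
dn(u+v) = (dn u·dn v − m·sn u·sn v·cn u·cn v)/D = 0.822094313299254/0.9831597271398573 = 0.8361757409356421

sn(u+v)=0.875610820 cn(u+v)=0.483017278 dn(u+v)=0.836175741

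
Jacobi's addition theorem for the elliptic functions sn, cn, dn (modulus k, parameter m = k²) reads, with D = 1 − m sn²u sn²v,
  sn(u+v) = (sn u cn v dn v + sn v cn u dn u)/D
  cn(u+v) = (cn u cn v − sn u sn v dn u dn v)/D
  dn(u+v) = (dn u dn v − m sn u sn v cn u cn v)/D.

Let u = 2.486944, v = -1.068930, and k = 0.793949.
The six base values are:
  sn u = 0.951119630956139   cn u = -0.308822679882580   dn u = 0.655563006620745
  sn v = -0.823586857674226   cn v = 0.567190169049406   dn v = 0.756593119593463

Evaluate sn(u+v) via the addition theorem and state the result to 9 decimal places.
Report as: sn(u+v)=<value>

sn(u+v)=0.937513537

m = k² = 0.630355014601
D = 1 − m·sn²u·sn²v = 0.6132108181826333
sn(u+v) = (sn u·cn v·dn v + sn v·cn u·dn u)/D = 0.5748934433345798/0.6132108181826333 = 0.9375135374134228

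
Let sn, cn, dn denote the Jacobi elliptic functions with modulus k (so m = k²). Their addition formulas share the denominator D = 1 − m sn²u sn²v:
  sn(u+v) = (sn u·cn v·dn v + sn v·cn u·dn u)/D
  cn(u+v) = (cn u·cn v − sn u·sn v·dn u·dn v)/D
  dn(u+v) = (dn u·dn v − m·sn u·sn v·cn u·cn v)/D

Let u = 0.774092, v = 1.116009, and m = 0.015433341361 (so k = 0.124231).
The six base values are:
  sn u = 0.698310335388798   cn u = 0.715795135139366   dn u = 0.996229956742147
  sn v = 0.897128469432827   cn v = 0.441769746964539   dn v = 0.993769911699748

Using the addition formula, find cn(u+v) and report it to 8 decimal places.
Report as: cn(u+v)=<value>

m = k² = 0.015433341361
D = 1 − m·sn²u·sn²v = 0.993942879974823
cn(u+v) = (cn u·cn v − sn u·sn v·dn u·dn v)/D = -0.3040073378428058/0.993942879974823 = -0.3058599683821936

cn(u+v)=-0.30585997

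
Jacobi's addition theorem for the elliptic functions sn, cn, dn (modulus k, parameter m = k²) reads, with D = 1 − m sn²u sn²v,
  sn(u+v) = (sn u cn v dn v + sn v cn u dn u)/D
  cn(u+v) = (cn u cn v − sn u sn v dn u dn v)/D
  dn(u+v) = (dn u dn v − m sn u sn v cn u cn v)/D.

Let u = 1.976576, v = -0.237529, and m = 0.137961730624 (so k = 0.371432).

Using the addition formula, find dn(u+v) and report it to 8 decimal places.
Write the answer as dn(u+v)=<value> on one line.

dn(u+v)=0.92922441

sn u = 0.9482872844857424, cn u = -0.3174133363339618, dn u = 0.935915638767113
sn v = -0.2350056927775949, cn v = 0.971993993994882, dn v = 0.9961830626399234
m = k² = 0.137961730624
D = 1 − m·sn²u·sn²v = 0.9931483486827724
dn(u+v) = (dn u·dn v − m·sn u·sn v·cn u·cn v)/D = 0.9228576880029967/0.9931483486827724 = 0.9292244096533985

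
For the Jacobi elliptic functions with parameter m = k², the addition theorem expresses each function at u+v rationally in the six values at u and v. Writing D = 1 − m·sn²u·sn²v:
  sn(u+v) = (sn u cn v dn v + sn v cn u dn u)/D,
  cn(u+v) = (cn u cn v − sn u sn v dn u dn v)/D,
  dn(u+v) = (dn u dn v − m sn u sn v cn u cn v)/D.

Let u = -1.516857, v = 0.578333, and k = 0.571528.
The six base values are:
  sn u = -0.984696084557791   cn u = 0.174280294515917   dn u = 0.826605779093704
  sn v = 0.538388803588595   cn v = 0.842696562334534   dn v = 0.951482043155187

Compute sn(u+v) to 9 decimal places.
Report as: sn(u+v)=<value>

m = k² = 0.326644254784
D = 1 − m·sn²u·sn²v = 0.9081939112529336
sn(u+v) = (sn u·cn v·dn v + sn v·cn u·dn u)/D = -0.7119789220147177/0.9081939112529336 = -0.7839503361484554

sn(u+v)=-0.783950336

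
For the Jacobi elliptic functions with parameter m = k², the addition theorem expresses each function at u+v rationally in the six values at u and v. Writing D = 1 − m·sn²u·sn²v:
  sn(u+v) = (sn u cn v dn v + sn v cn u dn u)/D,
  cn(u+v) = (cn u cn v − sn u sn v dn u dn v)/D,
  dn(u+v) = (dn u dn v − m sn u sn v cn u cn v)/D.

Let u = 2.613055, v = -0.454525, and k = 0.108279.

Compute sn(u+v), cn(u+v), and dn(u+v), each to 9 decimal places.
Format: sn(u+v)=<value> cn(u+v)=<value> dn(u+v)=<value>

sn u = 0.5120075877612052, cn u = -0.8589809253266057, dn u = 0.9984620388553465
sn v = -0.4388774191159174, cn v = 0.8985469442328272, dn v = 0.9988702292010184
m = k² = 0.011724341841
D = 1 − m·sn²u·sn²v = 0.9994079917766903
sn(u+v) = (sn u·cn v·dn v + sn v·cn u·dn u)/D = 0.8359506275385278/0.9994079917766903 = 0.8364458103366
cn(u+v) = (cn u·cn v − sn u·sn v·dn u·dn v)/D = -0.547725188707858/0.9994079917766903 = -0.5480496386006915
dn(u+v) = (dn u·dn v − m·sn u·sn v·cn u·cn v)/D = 0.9953005607536387/0.9994079917766903 = 0.9958901359036066

sn(u+v)=0.836445810 cn(u+v)=-0.548049639 dn(u+v)=0.995890136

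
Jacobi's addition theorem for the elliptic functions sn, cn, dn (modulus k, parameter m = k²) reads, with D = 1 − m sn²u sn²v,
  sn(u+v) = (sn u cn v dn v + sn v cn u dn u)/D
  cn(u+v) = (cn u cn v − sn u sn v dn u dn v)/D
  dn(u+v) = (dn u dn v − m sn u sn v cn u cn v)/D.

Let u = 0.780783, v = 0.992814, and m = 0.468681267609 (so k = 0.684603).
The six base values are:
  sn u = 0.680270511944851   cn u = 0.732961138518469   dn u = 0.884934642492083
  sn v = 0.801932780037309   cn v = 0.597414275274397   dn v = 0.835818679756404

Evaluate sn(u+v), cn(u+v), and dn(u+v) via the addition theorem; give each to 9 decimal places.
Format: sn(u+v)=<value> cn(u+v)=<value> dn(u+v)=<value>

sn(u+v)=0.999201478 cn(u+v)=0.039955051 dn(u+v)=0.729429186

m = k² = 0.468681267609
D = 1 − m·sn²u·sn²v = 0.8605184323657044
sn(u+v) = (sn u·cn v·dn v + sn v·cn u·dn u)/D = 0.8598312895676296/0.8605184323657044 = 0.9992014781180389
cn(u+v) = (cn u·cn v − sn u·sn v·dn u·dn v)/D = 0.03438205813497165/0.8605184323657044 = 0.03995505132928972
dn(u+v) = (dn u·dn v − m·sn u·sn v·cn u·cn v)/D = 0.6276872600416066/0.8605184323657044 = 0.7294291864451907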